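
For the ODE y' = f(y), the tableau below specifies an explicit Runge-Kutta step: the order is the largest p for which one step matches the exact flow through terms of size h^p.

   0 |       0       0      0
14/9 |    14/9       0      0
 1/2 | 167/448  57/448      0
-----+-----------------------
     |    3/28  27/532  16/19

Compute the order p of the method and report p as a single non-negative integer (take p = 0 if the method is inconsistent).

b = (3/28, 27/532, 16/19)
c = (0, 14/9, 1/2)
Ac = (0, 0, 19/96)
Σ b_i: 3/28·1 + 27/532·1 + 16/19·1 = 1 ✓
b·c: 27/532·14/9 + 16/19·1/2 = 1/2 ✓
b·c²: 27/532·196/81 + 16/19·1/4 = 1/3 ✓
b·Ac: 16/19·19/96 = 1/6 ✓; 3 stages ⇒ order 3.

3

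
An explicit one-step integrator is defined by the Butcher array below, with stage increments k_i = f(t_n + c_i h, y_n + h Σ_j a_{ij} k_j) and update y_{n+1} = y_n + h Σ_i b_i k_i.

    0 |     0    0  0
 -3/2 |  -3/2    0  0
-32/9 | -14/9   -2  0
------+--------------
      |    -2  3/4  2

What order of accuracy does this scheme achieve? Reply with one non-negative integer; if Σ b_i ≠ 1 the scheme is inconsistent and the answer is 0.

0

b = (-2, 3/4, 2)
c = (0, -3/2, -32/9)
Ac = (0, 0, 3)
Σ b_i: (-2)·1 + 3/4·1 + 2·1 = 3/4 ≠ 1 ⇒ order 0.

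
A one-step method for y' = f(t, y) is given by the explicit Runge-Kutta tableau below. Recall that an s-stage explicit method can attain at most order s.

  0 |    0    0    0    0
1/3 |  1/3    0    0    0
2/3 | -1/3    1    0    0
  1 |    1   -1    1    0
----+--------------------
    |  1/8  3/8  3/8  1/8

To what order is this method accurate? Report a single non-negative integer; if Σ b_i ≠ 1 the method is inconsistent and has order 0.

b = (1/8, 3/8, 3/8, 1/8)
c = (0, 1/3, 2/3, 1)
Ac = (0, 0, 1/3, 1/3)
Σ b_i: 1/8·1 + 3/8·1 + 3/8·1 + 1/8·1 = 1 ✓
b·c: 3/8·1/3 + 3/8·2/3 + 1/8·1 = 1/2 ✓
b·c²: 3/8·1/9 + 3/8·4/9 + 1/8·1 = 1/3 ✓
b·Ac: 3/8·1/3 + 1/8·1/3 = 1/6 ✓
b·c³: 3/8·1/27 + 3/8·8/27 + 1/8·1 = 1/4 ✓
b·(c∘Ac): 3/8·2/9 + 1/8·1/3 = 1/8 ✓
b·Ac²: 3/8·1/9 + 1/8·1/3 = 1/12 ✓
b·A²c: 1/8·1/3 = 1/24 ✓; 4 stages ⇒ order 4.

4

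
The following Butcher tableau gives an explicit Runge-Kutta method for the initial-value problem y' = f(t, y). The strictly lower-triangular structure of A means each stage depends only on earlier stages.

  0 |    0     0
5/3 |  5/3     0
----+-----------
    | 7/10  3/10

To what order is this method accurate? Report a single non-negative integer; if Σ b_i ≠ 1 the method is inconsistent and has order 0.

b = (7/10, 3/10)
c = (0, 5/3)
Σ b_i: 7/10·1 + 3/10·1 = 1 ✓
b·c: 3/10·5/3 = 1/2 ✓; 2 stages ⇒ order 2.

2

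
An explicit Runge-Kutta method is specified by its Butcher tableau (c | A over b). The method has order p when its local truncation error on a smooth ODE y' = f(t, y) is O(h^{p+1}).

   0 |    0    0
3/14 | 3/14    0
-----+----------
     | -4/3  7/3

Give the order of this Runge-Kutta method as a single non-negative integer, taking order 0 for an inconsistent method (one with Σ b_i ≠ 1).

b = (-4/3, 7/3)
c = (0, 3/14)
Σ b_i: (-4/3)·1 + 7/3·1 = 1 ✓
b·c: 7/3·3/14 = 1/2 ✓; 2 stages ⇒ order 2.

2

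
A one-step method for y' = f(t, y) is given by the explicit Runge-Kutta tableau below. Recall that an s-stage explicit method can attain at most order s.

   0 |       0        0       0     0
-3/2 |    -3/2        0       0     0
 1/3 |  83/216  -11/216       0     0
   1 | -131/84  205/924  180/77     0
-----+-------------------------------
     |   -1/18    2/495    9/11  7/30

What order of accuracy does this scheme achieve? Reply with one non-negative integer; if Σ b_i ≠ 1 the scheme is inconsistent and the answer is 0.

4

b = (-1/18, 2/495, 9/11, 7/30)
c = (0, -3/2, 1/3, 1)
Ac = (0, 0, 11/144, 25/56)
Σ b_i: (-1/18)·1 + 2/495·1 + 9/11·1 + 7/30·1 = 1 ✓
b·c: 2/495·(-3/2) + 9/11·1/3 + 7/30·1 = 1/2 ✓
b·c²: 2/495·9/4 + 9/11·1/9 + 7/30·1 = 1/3 ✓
b·Ac: 9/11·11/144 + 7/30·25/56 = 1/6 ✓
b·c³: 2/495·(-27/8) + 9/11·1/27 + 7/30·1 = 1/4 ✓
b·(c∘Ac): 9/11·11/432 + 7/30·25/56 = 1/8 ✓
b·Ac²: 9/11·(-11/96) + 7/30·85/112 = 1/12 ✓
b·A²c: 7/30·5/28 = 1/24 ✓; 4 stages ⇒ order 4.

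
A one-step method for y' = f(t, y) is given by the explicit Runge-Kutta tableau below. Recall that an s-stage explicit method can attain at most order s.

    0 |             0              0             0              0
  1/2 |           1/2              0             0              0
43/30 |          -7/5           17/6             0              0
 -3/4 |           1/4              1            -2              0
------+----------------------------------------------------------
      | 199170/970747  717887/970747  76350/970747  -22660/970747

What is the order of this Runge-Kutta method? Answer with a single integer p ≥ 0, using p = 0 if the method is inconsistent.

3

b = (199170/970747, 717887/970747, 76350/970747, -22660/970747)
c = (0, 1/2, 43/30, -3/4)
Ac = (0, 0, 17/12, -71/30)
Σ b_i: 199170/970747·1 + 717887/970747·1 + 76350/970747·1 + (-22660/970747)·1 = 1 ✓
b·c: 717887/970747·1/2 + 76350/970747·43/30 + (-22660/970747)·(-3/4) = 1/2 ✓
b·c²: 717887/970747·1/4 + 76350/970747·1849/900 + (-22660/970747)·9/16 = 1/3 ✓
b·Ac: 76350/970747·17/12 + (-22660/970747)·(-71/30) = 1/6 ✓
b·c³: 717887/970747·1/8 + 76350/970747·79507/27000 + (-22660/970747)·(-27/64) = 233369057/698937840 ≠ 1/4 ⇒ order 3.
b·(c∘Ac): 76350/970747·731/360 + (-22660/970747)·71/40 = 1377737/11648964 ≠ 1/8
b·Ac²: 76350/970747·17/24 + (-22660/970747)·(-3473/900) = 25474261/174734460 ≠ 1/12
b·A²c: (-22660/970747)·(-17/6) = 192610/2912241 ≠ 1/24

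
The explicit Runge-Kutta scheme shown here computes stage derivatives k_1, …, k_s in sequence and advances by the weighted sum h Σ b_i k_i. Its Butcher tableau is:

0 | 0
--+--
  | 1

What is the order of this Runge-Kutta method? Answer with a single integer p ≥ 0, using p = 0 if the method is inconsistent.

1

b = (1)
c = (0)
Σ b_i: 1·1 = 1 ✓; 1 stage ⇒ order 1.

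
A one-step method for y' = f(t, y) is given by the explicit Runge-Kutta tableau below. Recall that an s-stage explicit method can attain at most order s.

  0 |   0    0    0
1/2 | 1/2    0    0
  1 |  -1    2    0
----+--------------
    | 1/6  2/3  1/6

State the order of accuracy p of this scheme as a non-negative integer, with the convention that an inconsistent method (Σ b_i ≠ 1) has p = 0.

3

b = (1/6, 2/3, 1/6)
c = (0, 1/2, 1)
Ac = (0, 0, 1)
Σ b_i: 1/6·1 + 2/3·1 + 1/6·1 = 1 ✓
b·c: 2/3·1/2 + 1/6·1 = 1/2 ✓
b·c²: 2/3·1/4 + 1/6·1 = 1/3 ✓
b·Ac: 1/6·1 = 1/6 ✓; 3 stages ⇒ order 3.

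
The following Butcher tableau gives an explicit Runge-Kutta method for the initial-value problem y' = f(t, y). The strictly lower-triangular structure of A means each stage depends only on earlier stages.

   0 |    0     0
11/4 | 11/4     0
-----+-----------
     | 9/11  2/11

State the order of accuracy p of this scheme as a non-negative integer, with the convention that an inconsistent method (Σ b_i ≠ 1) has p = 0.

2

b = (9/11, 2/11)
c = (0, 11/4)
Σ b_i: 9/11·1 + 2/11·1 = 1 ✓
b·c: 2/11·11/4 = 1/2 ✓; 2 stages ⇒ order 2.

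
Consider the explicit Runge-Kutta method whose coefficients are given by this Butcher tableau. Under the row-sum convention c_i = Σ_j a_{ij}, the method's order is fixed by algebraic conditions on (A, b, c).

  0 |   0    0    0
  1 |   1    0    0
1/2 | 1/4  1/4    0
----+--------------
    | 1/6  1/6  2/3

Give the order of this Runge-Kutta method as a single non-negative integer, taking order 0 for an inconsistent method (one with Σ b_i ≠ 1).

3

b = (1/6, 1/6, 2/3)
c = (0, 1, 1/2)
Ac = (0, 0, 1/4)
Σ b_i: 1/6·1 + 1/6·1 + 2/3·1 = 1 ✓
b·c: 1/6·1 + 2/3·1/2 = 1/2 ✓
b·c²: 1/6·1 + 2/3·1/4 = 1/3 ✓
b·Ac: 2/3·1/4 = 1/6 ✓; 3 stages ⇒ order 3.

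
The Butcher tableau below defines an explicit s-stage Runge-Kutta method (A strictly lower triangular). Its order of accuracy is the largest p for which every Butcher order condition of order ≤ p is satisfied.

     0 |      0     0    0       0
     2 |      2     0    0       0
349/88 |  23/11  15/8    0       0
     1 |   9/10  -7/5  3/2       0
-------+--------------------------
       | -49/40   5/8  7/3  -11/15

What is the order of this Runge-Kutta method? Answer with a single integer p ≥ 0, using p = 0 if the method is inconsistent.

1

b = (-49/40, 5/8, 7/3, -11/15)
c = (0, 2, 349/88, 1)
Ac = (0, 0, 15/4, 2771/880)
Σ b_i: (-49/40)·1 + 5/8·1 + 7/3·1 + (-11/15)·1 = 1 ✓
b·c: 5/8·2 + 7/3·349/88 + (-11/15)·1 = 4299/440 ≠ 1/2 ⇒ order 1.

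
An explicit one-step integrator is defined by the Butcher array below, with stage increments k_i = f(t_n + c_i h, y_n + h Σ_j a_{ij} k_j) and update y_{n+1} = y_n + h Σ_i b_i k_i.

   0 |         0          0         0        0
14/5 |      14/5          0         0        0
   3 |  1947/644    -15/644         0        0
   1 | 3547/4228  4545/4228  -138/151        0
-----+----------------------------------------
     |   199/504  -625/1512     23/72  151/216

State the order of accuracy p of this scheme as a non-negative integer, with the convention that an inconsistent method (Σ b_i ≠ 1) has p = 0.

4

b = (199/504, -625/1512, 23/72, 151/216)
c = (0, 14/5, 3, 1)
Ac = (0, 0, -3/46, 81/302)
Σ b_i: 199/504·1 + (-625/1512)·1 + 23/72·1 + 151/216·1 = 1 ✓
b·c: (-625/1512)·14/5 + 23/72·3 + 151/216·1 = 1/2 ✓
b·c²: (-625/1512)·196/25 + 23/72·9 + 151/216·1 = 1/3 ✓
b·Ac: 23/72·(-3/46) + 151/216·81/302 = 1/6 ✓
b·c³: (-625/1512)·2744/125 + 23/72·27 + 151/216·1 = 1/4 ✓
b·(c∘Ac): 23/72·(-9/46) + 151/216·81/302 = 1/8 ✓
b·Ac²: 23/72·(-21/115) + 151/216·153/755 = 1/12 ✓
b·A²c: 151/216·9/151 = 1/24 ✓; 4 stages ⇒ order 4.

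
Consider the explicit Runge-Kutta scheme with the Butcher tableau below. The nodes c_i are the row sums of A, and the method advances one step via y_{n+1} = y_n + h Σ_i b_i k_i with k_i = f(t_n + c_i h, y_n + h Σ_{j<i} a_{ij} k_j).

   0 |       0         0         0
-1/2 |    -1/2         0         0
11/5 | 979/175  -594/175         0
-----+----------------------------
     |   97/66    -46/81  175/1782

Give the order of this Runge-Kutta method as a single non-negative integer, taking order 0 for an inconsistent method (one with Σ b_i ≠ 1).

b = (97/66, -46/81, 175/1782)
c = (0, -1/2, 11/5)
Ac = (0, 0, 297/175)
Σ b_i: 97/66·1 + (-46/81)·1 + 175/1782·1 = 1 ✓
b·c: (-46/81)·(-1/2) + 175/1782·11/5 = 1/2 ✓
b·c²: (-46/81)·1/4 + 175/1782·121/25 = 1/3 ✓
b·Ac: 175/1782·297/175 = 1/6 ✓; 3 stages ⇒ order 3.

3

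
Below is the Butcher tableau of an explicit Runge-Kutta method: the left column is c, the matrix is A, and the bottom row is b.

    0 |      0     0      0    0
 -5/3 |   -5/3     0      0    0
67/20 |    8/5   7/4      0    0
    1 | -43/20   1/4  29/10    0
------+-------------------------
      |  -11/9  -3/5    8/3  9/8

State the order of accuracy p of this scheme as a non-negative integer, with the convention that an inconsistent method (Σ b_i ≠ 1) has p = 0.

b = (-11/9, -3/5, 8/3, 9/8)
c = (0, -5/3, 67/20, 1)
Ac = (0, 0, -35/12, 5579/600)
Σ b_i: (-11/9)·1 + (-3/5)·1 + 8/3·1 + 9/8·1 = 709/360 ≠ 1 ⇒ order 0.

0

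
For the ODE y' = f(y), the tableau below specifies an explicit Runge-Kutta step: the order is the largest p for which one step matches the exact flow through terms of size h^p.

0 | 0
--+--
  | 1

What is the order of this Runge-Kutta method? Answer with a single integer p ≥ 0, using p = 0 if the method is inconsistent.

b = (1)
c = (0)
Σ b_i: 1·1 = 1 ✓; 1 stage ⇒ order 1.

1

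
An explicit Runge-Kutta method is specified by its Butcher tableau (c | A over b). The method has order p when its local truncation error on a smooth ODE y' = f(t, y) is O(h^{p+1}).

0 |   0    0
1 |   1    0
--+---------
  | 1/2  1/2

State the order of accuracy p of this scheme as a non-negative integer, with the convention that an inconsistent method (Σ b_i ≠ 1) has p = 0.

b = (1/2, 1/2)
c = (0, 1)
Σ b_i: 1/2·1 + 1/2·1 = 1 ✓
b·c: 1/2·1 = 1/2 ✓; 2 stages ⇒ order 2.

2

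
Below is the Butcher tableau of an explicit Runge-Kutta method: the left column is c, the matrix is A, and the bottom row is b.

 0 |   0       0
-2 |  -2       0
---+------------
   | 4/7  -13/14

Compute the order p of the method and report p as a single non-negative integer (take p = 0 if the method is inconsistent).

0

b = (4/7, -13/14)
c = (0, -2)
Σ b_i: 4/7·1 + (-13/14)·1 = -5/14 ≠ 1 ⇒ order 0.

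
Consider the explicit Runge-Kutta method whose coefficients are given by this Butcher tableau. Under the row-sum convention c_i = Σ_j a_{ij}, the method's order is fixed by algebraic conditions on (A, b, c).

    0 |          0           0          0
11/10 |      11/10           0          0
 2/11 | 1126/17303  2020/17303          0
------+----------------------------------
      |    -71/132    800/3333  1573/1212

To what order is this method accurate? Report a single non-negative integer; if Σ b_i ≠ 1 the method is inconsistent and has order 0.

b = (-71/132, 800/3333, 1573/1212)
c = (0, 11/10, 2/11)
Ac = (0, 0, 202/1573)
Σ b_i: (-71/132)·1 + 800/3333·1 + 1573/1212·1 = 1 ✓
b·c: 800/3333·11/10 + 1573/1212·2/11 = 1/2 ✓
b·c²: 800/3333·121/100 + 1573/1212·4/121 = 1/3 ✓
b·Ac: 1573/1212·202/1573 = 1/6 ✓; 3 stages ⇒ order 3.

3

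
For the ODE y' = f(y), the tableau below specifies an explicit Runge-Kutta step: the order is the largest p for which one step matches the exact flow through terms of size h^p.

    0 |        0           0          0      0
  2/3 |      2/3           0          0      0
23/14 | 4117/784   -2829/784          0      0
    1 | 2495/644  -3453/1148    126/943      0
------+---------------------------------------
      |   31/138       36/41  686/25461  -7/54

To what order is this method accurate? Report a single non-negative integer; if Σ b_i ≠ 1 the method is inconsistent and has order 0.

b = (31/138, 36/41, 686/25461, -7/54)
c = (0, 2/3, 23/14, 1)
Ac = (0, 0, -943/392, -25/14)
Σ b_i: 31/138·1 + 36/41·1 + 686/25461·1 + (-7/54)·1 = 1 ✓
b·c: 36/41·2/3 + 686/25461·23/14 + (-7/54)·1 = 1/2 ✓
b·c²: 36/41·4/9 + 686/25461·529/196 + (-7/54)·1 = 1/3 ✓
b·Ac: 686/25461·(-943/392) + (-7/54)·(-25/14) = 1/6 ✓
b·c³: 36/41·8/27 + 686/25461·12167/2744 + (-7/54)·1 = 1/4 ✓
b·(c∘Ac): 686/25461·(-21689/5488) + (-7/54)·(-25/14) = 1/8 ✓
b·Ac²: 686/25461·(-943/588) + (-7/54)·(-41/42) = 1/12 ✓
b·A²c: (-7/54)·(-9/28) = 1/24 ✓; 4 stages ⇒ order 4.

4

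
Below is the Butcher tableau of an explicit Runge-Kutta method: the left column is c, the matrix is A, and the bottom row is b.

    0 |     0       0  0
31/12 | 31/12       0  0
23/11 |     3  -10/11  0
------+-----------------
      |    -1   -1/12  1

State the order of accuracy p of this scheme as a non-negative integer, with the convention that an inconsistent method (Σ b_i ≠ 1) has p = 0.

b = (-1, -1/12, 1)
c = (0, 31/12, 23/11)
Ac = (0, 0, -155/66)
Σ b_i: (-1)·1 + (-1/12)·1 + 1·1 = -1/12 ≠ 1 ⇒ order 0.

0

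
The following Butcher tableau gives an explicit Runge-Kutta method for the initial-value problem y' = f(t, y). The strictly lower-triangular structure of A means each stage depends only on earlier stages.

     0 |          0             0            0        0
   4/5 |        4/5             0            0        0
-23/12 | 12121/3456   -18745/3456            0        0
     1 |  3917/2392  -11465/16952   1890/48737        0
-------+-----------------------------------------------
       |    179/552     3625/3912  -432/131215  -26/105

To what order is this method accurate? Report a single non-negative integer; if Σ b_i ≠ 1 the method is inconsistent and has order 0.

b = (179/552, 3625/3912, -432/131215, -26/105)
c = (0, 4/5, -23/12, 1)
Ac = (0, 0, -3749/864, -8/13)
Σ b_i: 179/552·1 + 3625/3912·1 + (-432/131215)·1 + (-26/105)·1 = 1 ✓
b·c: 3625/3912·4/5 + (-432/131215)·(-23/12) + (-26/105)·1 = 1/2 ✓
b·c²: 3625/3912·16/25 + (-432/131215)·529/144 + (-26/105)·1 = 1/3 ✓
b·Ac: (-432/131215)·(-3749/864) + (-26/105)·(-8/13) = 1/6 ✓
b·c³: 3625/3912·64/125 + (-432/131215)·(-12167/1728) + (-26/105)·1 = 1/4 ✓
b·(c∘Ac): (-432/131215)·86227/10368 + (-26/105)·(-8/13) = 1/8 ✓
b·Ac²: (-432/131215)·(-3749/1080) + (-26/105)·(-151/520) = 1/12 ✓
b·A²c: (-26/105)·(-35/208) = 1/24 ✓; 4 stages ⇒ order 4.

4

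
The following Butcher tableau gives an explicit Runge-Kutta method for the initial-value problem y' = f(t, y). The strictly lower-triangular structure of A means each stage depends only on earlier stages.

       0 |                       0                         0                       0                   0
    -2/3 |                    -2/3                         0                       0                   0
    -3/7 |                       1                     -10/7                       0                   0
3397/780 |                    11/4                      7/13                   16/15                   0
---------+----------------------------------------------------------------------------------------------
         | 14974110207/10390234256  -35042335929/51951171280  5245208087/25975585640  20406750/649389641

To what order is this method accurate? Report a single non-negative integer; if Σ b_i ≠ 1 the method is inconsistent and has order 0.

3

b = (14974110207/10390234256, -35042335929/51951171280, 5245208087/25975585640, 20406750/649389641)
c = (0, -2/3, -3/7, 3397/780)
Ac = (0, 0, 20/21, -1114/1365)
Σ b_i: 14974110207/10390234256·1 + (-35042335929/51951171280)·1 + 5245208087/25975585640·1 + 20406750/649389641·1 = 1 ✓
b·c: (-35042335929/51951171280)·(-2/3) + 5245208087/25975585640·(-3/7) + 20406750/649389641·3397/780 = 1/2 ✓
b·c²: (-35042335929/51951171280)·4/9 + 5245208087/25975585640·9/49 + 20406750/649389641·11539609/608400 = 1/3 ✓
b·Ac: 5245208087/25975585640·20/21 + 20406750/649389641·(-1114/1365) = 1/6 ✓
b·c³: (-35042335929/51951171280)·(-8/27) + 5245208087/25975585640·(-27/343) + 20406750/649389641·39200051773/474552000 = 47309376805799/17019203711328 ≠ 1/4 ⇒ order 3.
b·(c∘Ac): 5245208087/25975585640·(-20/49) + 20406750/649389641·(-1892129/532350) = -756324859/3896337846 ≠ 1/8
b·Ac²: 5245208087/25975585640·(-40/63) + 20406750/649389641·12476/28665 = -4685659487/40911547383 ≠ 1/12
b·A²c: 20406750/649389641·64/63 = 62192000/1948168923 ≠ 1/24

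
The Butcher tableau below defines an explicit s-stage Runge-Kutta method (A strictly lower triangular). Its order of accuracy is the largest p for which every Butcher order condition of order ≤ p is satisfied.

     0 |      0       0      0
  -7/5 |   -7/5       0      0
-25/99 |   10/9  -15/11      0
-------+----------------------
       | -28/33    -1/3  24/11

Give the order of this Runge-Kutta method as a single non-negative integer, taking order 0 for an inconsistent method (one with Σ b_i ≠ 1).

1

b = (-28/33, -1/3, 24/11)
c = (0, -7/5, -25/99)
Ac = (0, 0, 21/11)
Σ b_i: (-28/33)·1 + (-1/3)·1 + 24/11·1 = 1 ✓
b·c: (-1/3)·(-7/5) + 24/11·(-25/99) = -51/605 ≠ 1/2 ⇒ order 1.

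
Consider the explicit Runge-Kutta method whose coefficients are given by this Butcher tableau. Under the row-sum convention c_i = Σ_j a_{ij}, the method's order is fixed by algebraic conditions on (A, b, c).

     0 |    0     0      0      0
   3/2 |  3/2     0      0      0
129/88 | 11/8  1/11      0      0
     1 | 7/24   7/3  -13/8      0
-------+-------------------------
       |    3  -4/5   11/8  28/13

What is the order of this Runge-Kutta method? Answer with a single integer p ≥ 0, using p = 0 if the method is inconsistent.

0

b = (3, -4/5, 11/8, 28/13)
c = (0, 3/2, 129/88, 1)
Ac = (0, 0, 3/22, 787/704)
Σ b_i: 3·1 + (-4/5)·1 + 11/8·1 + 28/13·1 = 2979/520 ≠ 1 ⇒ order 0.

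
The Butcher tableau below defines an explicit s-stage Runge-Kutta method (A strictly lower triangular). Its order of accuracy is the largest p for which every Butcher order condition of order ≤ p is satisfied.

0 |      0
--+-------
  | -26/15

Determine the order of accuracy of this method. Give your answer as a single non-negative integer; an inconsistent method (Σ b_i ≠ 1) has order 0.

0

b = (-26/15)
c = (0)
Σ b_i: (-26/15)·1 = -26/15 ≠ 1 ⇒ order 0.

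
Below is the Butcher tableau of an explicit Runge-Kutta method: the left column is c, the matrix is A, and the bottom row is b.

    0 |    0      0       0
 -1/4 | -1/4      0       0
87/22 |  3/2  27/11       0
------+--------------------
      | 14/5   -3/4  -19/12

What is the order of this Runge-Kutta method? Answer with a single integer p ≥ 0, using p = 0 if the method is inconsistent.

b = (14/5, -3/4, -19/12)
c = (0, -1/4, 87/22)
Ac = (0, 0, -27/44)
Σ b_i: 14/5·1 + (-3/4)·1 + (-19/12)·1 = 7/15 ≠ 1 ⇒ order 0.

0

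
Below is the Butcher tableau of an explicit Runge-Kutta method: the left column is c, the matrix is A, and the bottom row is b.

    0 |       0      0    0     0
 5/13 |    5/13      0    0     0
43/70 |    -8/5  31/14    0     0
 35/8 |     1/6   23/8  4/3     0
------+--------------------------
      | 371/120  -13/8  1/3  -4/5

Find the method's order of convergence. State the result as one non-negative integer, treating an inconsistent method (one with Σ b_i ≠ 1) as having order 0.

b = (371/120, -13/8, 1/3, -4/5)
c = (0, 5/13, 43/70, 35/8)
Ac = (0, 0, 155/182, 21019/10920)
Σ b_i: 371/120·1 + (-13/8)·1 + 1/3·1 + (-4/5)·1 = 1 ✓
b·c: (-13/8)·5/13 + 1/3·43/70 + (-4/5)·35/8 = -3293/840 ≠ 1/2 ⇒ order 1.

1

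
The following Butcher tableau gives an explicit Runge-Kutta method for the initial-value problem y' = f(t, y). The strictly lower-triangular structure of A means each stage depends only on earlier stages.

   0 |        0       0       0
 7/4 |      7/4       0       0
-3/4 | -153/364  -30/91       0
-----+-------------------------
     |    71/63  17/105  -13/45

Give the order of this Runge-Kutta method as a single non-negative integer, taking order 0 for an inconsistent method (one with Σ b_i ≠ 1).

b = (71/63, 17/105, -13/45)
c = (0, 7/4, -3/4)
Ac = (0, 0, -15/26)
Σ b_i: 71/63·1 + 17/105·1 + (-13/45)·1 = 1 ✓
b·c: 17/105·7/4 + (-13/45)·(-3/4) = 1/2 ✓
b·c²: 17/105·49/16 + (-13/45)·9/16 = 1/3 ✓
b·Ac: (-13/45)·(-15/26) = 1/6 ✓; 3 stages ⇒ order 3.

3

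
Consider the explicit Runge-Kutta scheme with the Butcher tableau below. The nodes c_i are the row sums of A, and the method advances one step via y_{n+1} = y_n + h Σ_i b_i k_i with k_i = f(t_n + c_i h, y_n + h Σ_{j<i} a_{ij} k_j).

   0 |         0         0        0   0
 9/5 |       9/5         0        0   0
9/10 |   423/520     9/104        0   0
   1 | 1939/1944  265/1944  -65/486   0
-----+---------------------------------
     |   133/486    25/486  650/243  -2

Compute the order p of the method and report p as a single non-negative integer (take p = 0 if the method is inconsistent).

b = (133/486, 25/486, 650/243, -2)
c = (0, 9/5, 9/10, 1)
Ac = (0, 0, 81/520, 1/8)
Σ b_i: 133/486·1 + 25/486·1 + 650/243·1 + (-2)·1 = 1 ✓
b·c: 25/486·9/5 + 650/243·9/10 + (-2)·1 = 1/2 ✓
b·c²: 25/486·81/25 + 650/243·81/100 + (-2)·1 = 1/3 ✓
b·Ac: 650/243·81/520 + (-2)·1/8 = 1/6 ✓
b·c³: 25/486·729/125 + 650/243·729/1000 + (-2)·1 = 1/4 ✓
b·(c∘Ac): 650/243·729/5200 + (-2)·1/8 = 1/8 ✓
b·Ac²: 650/243·729/2600 + (-2)·1/3 = 1/12 ✓
b·A²c: (-2)·(-1/48) = 1/24 ✓; 4 stages ⇒ order 4.

4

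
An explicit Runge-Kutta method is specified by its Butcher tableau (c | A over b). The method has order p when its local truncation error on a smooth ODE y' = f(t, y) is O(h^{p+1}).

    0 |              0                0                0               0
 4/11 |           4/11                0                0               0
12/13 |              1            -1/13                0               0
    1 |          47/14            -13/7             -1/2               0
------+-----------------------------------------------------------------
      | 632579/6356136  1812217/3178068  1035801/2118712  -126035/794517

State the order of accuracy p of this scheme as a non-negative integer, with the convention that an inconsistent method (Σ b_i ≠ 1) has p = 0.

b = (632579/6356136, 1812217/3178068, 1035801/2118712, -126035/794517)
c = (0, 4/11, 12/13, 1)
Ac = (0, 0, -4/143, -1138/1001)
Σ b_i: 632579/6356136·1 + 1812217/3178068·1 + 1035801/2118712·1 + (-126035/794517)·1 = 1 ✓
b·c: 1812217/3178068·4/11 + 1035801/2118712·12/13 + (-126035/794517)·1 = 1/2 ✓
b·c²: 1812217/3178068·16/121 + 1035801/2118712·144/169 + (-126035/794517)·1 = 1/3 ✓
b·Ac: 1035801/2118712·(-4/143) + (-126035/794517)·(-1138/1001) = 1/6 ✓
b·c³: 1812217/3178068·64/1331 + 1035801/2118712·1728/2197 + (-126035/794517)·1 = 9593241/37871977 ≠ 1/4 ⇒ order 3.
b·(c∘Ac): 1035801/2118712·(-48/1859) + (-126035/794517)·(-1138/1001) = 1465808/8739687 ≠ 1/8
b·Ac²: 1035801/2118712·(-16/1573) + (-126035/794517)·(-96136/143143) = 11539414/113615931 ≠ 1/12
b·A²c: (-126035/794517)·2/143 = -19390/8739687 ≠ 1/24

3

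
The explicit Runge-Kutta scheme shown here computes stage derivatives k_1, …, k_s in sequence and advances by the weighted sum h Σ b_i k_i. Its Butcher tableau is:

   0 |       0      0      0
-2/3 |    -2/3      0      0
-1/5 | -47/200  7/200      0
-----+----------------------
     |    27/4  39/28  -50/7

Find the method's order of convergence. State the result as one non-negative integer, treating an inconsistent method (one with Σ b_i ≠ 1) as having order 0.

3

b = (27/4, 39/28, -50/7)
c = (0, -2/3, -1/5)
Ac = (0, 0, -7/300)
Σ b_i: 27/4·1 + 39/28·1 + (-50/7)·1 = 1 ✓
b·c: 39/28·(-2/3) + (-50/7)·(-1/5) = 1/2 ✓
b·c²: 39/28·4/9 + (-50/7)·1/25 = 1/3 ✓
b·Ac: (-50/7)·(-7/300) = 1/6 ✓; 3 stages ⇒ order 3.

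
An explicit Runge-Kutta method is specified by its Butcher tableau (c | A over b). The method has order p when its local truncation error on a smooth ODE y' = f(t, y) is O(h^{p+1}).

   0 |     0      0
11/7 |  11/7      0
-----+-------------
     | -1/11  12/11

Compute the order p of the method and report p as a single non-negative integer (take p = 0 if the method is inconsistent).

b = (-1/11, 12/11)
c = (0, 11/7)
Σ b_i: (-1/11)·1 + 12/11·1 = 1 ✓
b·c: 12/11·11/7 = 12/7 ≠ 1/2 ⇒ order 1.

1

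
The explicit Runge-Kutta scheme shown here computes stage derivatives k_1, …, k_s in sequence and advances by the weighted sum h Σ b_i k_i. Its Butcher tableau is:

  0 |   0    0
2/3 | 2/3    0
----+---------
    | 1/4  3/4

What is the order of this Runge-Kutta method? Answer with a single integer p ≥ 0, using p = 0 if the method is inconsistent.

2

b = (1/4, 3/4)
c = (0, 2/3)
Σ b_i: 1/4·1 + 3/4·1 = 1 ✓
b·c: 3/4·2/3 = 1/2 ✓; 2 stages ⇒ order 2.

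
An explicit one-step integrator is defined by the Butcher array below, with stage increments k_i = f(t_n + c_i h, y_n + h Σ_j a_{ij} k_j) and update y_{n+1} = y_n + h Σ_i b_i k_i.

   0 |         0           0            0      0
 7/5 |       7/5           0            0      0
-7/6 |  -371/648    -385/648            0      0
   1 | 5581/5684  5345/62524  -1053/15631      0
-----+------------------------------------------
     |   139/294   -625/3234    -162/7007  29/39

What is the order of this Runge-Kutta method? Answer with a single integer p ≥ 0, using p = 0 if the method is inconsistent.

b = (139/294, -625/3234, -162/7007, 29/39)
c = (0, 7/5, -7/6, 1)
Ac = (0, 0, -539/648, 23/116)
Σ b_i: 139/294·1 + (-625/3234)·1 + (-162/7007)·1 + 29/39·1 = 1 ✓
b·c: (-625/3234)·7/5 + (-162/7007)·(-7/6) + 29/39·1 = 1/2 ✓
b·c²: (-625/3234)·49/25 + (-162/7007)·49/36 + 29/39·1 = 1/3 ✓
b·Ac: (-162/7007)·(-539/648) + 29/39·23/116 = 1/6 ✓
b·c³: (-625/3234)·343/125 + (-162/7007)·(-343/216) + 29/39·1 = 1/4 ✓
b·(c∘Ac): (-162/7007)·3773/3888 + 29/39·23/116 = 1/8 ✓
b·Ac²: (-162/7007)·(-3773/3240) + 29/39·11/145 = 1/12 ✓
b·A²c: 29/39·13/232 = 1/24 ✓; 4 stages ⇒ order 4.

4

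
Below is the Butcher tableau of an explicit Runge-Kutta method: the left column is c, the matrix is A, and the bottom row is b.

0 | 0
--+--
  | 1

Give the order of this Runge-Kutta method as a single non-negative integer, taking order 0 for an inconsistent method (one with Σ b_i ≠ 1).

b = (1)
c = (0)
Σ b_i: 1·1 = 1 ✓; 1 stage ⇒ order 1.

1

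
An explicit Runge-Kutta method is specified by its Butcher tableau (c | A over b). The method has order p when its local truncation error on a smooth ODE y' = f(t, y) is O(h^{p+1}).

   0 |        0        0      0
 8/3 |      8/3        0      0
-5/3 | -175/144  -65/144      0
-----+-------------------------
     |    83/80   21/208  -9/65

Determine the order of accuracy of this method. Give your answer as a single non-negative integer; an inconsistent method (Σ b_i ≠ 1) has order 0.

b = (83/80, 21/208, -9/65)
c = (0, 8/3, -5/3)
Ac = (0, 0, -65/54)
Σ b_i: 83/80·1 + 21/208·1 + (-9/65)·1 = 1 ✓
b·c: 21/208·8/3 + (-9/65)·(-5/3) = 1/2 ✓
b·c²: 21/208·64/9 + (-9/65)·25/9 = 1/3 ✓
b·Ac: (-9/65)·(-65/54) = 1/6 ✓; 3 stages ⇒ order 3.

3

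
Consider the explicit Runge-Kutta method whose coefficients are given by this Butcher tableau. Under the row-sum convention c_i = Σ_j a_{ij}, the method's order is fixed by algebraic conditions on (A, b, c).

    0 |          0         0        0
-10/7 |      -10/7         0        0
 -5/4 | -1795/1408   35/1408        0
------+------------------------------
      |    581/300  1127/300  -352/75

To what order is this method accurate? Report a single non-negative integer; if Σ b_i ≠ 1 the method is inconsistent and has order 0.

3

b = (581/300, 1127/300, -352/75)
c = (0, -10/7, -5/4)
Ac = (0, 0, -25/704)
Σ b_i: 581/300·1 + 1127/300·1 + (-352/75)·1 = 1 ✓
b·c: 1127/300·(-10/7) + (-352/75)·(-5/4) = 1/2 ✓
b·c²: 1127/300·100/49 + (-352/75)·25/16 = 1/3 ✓
b·Ac: (-352/75)·(-25/704) = 1/6 ✓; 3 stages ⇒ order 3.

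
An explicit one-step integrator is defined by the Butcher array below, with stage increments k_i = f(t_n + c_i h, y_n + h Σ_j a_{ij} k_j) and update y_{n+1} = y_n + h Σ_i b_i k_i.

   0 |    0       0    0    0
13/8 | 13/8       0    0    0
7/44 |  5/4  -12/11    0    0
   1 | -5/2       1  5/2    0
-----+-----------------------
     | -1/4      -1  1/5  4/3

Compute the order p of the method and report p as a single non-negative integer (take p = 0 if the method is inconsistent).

b = (-1/4, -1, 1/5, 4/3)
c = (0, 13/8, 7/44, 1)
Ac = (0, 0, -39/22, 89/44)
Σ b_i: (-1/4)·1 + (-1)·1 + 1/5·1 + 4/3·1 = 17/60 ≠ 1 ⇒ order 0.

0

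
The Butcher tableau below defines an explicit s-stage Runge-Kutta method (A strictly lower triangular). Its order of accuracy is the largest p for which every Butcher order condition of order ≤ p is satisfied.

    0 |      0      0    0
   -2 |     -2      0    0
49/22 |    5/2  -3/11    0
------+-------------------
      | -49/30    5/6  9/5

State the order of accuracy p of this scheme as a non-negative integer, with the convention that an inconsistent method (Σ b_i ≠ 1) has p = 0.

b = (-49/30, 5/6, 9/5)
c = (0, -2, 49/22)
Ac = (0, 0, 6/11)
Σ b_i: (-49/30)·1 + 5/6·1 + 9/5·1 = 1 ✓
b·c: 5/6·(-2) + 9/5·49/22 = 773/330 ≠ 1/2 ⇒ order 1.

1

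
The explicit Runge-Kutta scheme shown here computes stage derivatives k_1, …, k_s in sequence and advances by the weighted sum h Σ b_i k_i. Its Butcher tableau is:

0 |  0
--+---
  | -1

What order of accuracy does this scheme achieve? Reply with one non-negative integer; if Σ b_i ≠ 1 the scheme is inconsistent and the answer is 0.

0

b = (-1)
c = (0)
Σ b_i: (-1)·1 = -1 ≠ 1 ⇒ order 0.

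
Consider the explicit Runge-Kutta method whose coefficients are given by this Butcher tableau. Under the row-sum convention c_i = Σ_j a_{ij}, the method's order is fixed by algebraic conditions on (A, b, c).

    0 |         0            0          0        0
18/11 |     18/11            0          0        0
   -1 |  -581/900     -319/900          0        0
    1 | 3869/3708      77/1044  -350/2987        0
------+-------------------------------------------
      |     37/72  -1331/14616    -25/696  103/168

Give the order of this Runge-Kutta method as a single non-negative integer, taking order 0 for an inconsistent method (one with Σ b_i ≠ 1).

b = (37/72, -1331/14616, -25/696, 103/168)
c = (0, 18/11, -1, 1)
Ac = (0, 0, -29/50, 49/206)
Σ b_i: 37/72·1 + (-1331/14616)·1 + (-25/696)·1 + 103/168·1 = 1 ✓
b·c: (-1331/14616)·18/11 + (-25/696)·(-1) + 103/168·1 = 1/2 ✓
b·c²: (-1331/14616)·324/121 + (-25/696)·1 + 103/168·1 = 1/3 ✓
b·Ac: (-25/696)·(-29/50) + 103/168·49/206 = 1/6 ✓
b·c³: (-1331/14616)·5832/1331 + (-25/696)·(-1) + 103/168·1 = 1/4 ✓
b·(c∘Ac): (-25/696)·29/50 + 103/168·49/206 = 1/8 ✓
b·Ac²: (-25/696)·(-261/275) + 103/168·91/1133 = 1/12 ✓
b·A²c: 103/168·7/103 = 1/24 ✓; 4 stages ⇒ order 4.

4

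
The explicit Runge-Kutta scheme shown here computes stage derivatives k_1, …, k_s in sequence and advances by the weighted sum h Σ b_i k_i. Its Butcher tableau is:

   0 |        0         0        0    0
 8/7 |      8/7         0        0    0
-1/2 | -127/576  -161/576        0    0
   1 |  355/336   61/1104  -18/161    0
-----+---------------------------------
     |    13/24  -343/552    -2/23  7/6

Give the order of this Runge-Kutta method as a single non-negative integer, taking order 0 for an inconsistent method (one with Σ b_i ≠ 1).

4

b = (13/24, -343/552, -2/23, 7/6)
c = (0, 8/7, -1/2, 1)
Ac = (0, 0, -23/72, 5/42)
Σ b_i: 13/24·1 + (-343/552)·1 + (-2/23)·1 + 7/6·1 = 1 ✓
b·c: (-343/552)·8/7 + (-2/23)·(-1/2) + 7/6·1 = 1/2 ✓
b·c²: (-343/552)·64/49 + (-2/23)·1/4 + 7/6·1 = 1/3 ✓
b·Ac: (-2/23)·(-23/72) + 7/6·5/42 = 1/6 ✓
b·c³: (-343/552)·512/343 + (-2/23)·(-1/8) + 7/6·1 = 1/4 ✓
b·(c∘Ac): (-2/23)·23/144 + 7/6·5/42 = 1/8 ✓
b·Ac²: (-2/23)·(-23/63) + 7/6·13/294 = 1/12 ✓
b·A²c: 7/6·1/28 = 1/24 ✓; 4 stages ⇒ order 4.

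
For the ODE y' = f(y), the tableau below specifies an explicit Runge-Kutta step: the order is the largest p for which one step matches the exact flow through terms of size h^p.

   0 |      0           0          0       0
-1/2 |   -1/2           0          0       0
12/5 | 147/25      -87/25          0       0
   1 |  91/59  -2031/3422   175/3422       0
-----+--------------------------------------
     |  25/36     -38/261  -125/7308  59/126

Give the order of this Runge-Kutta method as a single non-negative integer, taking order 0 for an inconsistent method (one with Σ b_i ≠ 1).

b = (25/36, -38/261, -125/7308, 59/126)
c = (0, -1/2, 12/5, 1)
Ac = (0, 0, 87/50, 99/236)
Σ b_i: 25/36·1 + (-38/261)·1 + (-125/7308)·1 + 59/126·1 = 1 ✓
b·c: (-38/261)·(-1/2) + (-125/7308)·12/5 + 59/126·1 = 1/2 ✓
b·c²: (-38/261)·1/4 + (-125/7308)·144/25 + 59/126·1 = 1/3 ✓
b·Ac: (-125/7308)·87/50 + 59/126·99/236 = 1/6 ✓
b·c³: (-38/261)·(-1/8) + (-125/7308)·1728/125 + 59/126·1 = 1/4 ✓
b·(c∘Ac): (-125/7308)·522/125 + 59/126·99/236 = 1/8 ✓
b·Ac²: (-125/7308)·(-87/100) + 59/126·69/472 = 1/12 ✓
b·A²c: 59/126·21/236 = 1/24 ✓; 4 stages ⇒ order 4.

4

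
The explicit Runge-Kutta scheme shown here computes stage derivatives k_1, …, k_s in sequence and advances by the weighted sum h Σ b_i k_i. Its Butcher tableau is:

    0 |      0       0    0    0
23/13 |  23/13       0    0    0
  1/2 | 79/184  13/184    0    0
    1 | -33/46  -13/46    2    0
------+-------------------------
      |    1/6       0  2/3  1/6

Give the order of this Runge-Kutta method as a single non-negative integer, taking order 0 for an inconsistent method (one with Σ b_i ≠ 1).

4

b = (1/6, 0, 2/3, 1/6)
c = (0, 23/13, 1/2, 1)
Ac = (0, 0, 1/8, 1/2)
Σ b_i: 1/6·1 + 2/3·1 + 1/6·1 = 1 ✓
b·c: 2/3·1/2 + 1/6·1 = 1/2 ✓
b·c²: 2/3·1/4 + 1/6·1 = 1/3 ✓
b·Ac: 2/3·1/8 + 1/6·1/2 = 1/6 ✓
b·c³: 2/3·1/8 + 1/6·1 = 1/4 ✓
b·(c∘Ac): 2/3·1/16 + 1/6·1/2 = 1/8 ✓
b·Ac²: 2/3·23/104 + 1/6·(-5/13) = 1/12 ✓
b·A²c: 1/6·1/4 = 1/24 ✓; 4 stages ⇒ order 4.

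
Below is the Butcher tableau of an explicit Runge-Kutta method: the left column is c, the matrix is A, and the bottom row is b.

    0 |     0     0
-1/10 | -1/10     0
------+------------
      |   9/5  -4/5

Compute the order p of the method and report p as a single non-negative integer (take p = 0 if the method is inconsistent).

b = (9/5, -4/5)
c = (0, -1/10)
Σ b_i: 9/5·1 + (-4/5)·1 = 1 ✓
b·c: (-4/5)·(-1/10) = 2/25 ≠ 1/2 ⇒ order 1.

1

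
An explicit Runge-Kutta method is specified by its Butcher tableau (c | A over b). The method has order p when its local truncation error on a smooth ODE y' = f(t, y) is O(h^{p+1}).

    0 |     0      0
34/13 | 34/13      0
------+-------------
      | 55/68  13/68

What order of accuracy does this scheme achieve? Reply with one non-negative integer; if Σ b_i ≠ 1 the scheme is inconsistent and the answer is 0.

2

b = (55/68, 13/68)
c = (0, 34/13)
Σ b_i: 55/68·1 + 13/68·1 = 1 ✓
b·c: 13/68·34/13 = 1/2 ✓; 2 stages ⇒ order 2.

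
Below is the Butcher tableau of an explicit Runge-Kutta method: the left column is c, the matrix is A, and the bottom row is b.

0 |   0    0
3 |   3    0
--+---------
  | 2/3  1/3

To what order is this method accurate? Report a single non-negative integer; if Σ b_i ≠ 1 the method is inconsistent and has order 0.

b = (2/3, 1/3)
c = (0, 3)
Σ b_i: 2/3·1 + 1/3·1 = 1 ✓
b·c: 1/3·3 = 1 ≠ 1/2 ⇒ order 1.

1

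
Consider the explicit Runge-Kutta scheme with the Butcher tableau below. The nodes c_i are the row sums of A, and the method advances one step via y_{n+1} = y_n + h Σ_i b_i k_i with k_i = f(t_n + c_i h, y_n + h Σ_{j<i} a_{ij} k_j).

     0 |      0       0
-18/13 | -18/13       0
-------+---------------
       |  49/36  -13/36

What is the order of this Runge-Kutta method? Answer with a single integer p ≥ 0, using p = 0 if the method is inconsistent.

2

b = (49/36, -13/36)
c = (0, -18/13)
Σ b_i: 49/36·1 + (-13/36)·1 = 1 ✓
b·c: (-13/36)·(-18/13) = 1/2 ✓; 2 stages ⇒ order 2.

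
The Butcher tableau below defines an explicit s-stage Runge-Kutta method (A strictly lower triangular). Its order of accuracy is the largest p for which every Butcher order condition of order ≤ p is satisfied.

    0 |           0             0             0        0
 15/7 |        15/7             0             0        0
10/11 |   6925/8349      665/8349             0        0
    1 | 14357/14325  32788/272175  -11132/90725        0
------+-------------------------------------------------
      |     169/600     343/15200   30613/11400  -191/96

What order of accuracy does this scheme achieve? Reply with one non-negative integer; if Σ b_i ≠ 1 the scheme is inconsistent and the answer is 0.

b = (169/600, 343/15200, 30613/11400, -191/96)
c = (0, 15/7, 10/11, 1)
Ac = (0, 0, 475/2783, 28/191)
Σ b_i: 169/600·1 + 343/15200·1 + 30613/11400·1 + (-191/96)·1 = 1 ✓
b·c: 343/15200·15/7 + 30613/11400·10/11 + (-191/96)·1 = 1/2 ✓
b·c²: 343/15200·225/49 + 30613/11400·100/121 + (-191/96)·1 = 1/3 ✓
b·Ac: 30613/11400·475/2783 + (-191/96)·28/191 = 1/6 ✓
b·c³: 343/15200·3375/343 + 30613/11400·1000/1331 + (-191/96)·1 = 1/4 ✓
b·(c∘Ac): 30613/11400·4750/30613 + (-191/96)·28/191 = 1/8 ✓
b·Ac²: 30613/11400·7125/19481 + (-191/96)·604/1337 = 1/12 ✓
b·A²c: (-191/96)·(-4/191) = 1/24 ✓; 4 stages ⇒ order 4.

4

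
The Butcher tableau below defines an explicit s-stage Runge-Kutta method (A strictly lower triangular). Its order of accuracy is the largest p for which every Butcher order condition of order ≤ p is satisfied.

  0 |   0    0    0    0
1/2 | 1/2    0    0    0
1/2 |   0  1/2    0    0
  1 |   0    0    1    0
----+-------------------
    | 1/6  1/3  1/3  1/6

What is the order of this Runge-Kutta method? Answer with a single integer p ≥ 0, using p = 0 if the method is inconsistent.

b = (1/6, 1/3, 1/3, 1/6)
c = (0, 1/2, 1/2, 1)
Ac = (0, 0, 1/4, 1/2)
Σ b_i: 1/6·1 + 1/3·1 + 1/3·1 + 1/6·1 = 1 ✓
b·c: 1/3·1/2 + 1/3·1/2 + 1/6·1 = 1/2 ✓
b·c²: 1/3·1/4 + 1/3·1/4 + 1/6·1 = 1/3 ✓
b·Ac: 1/3·1/4 + 1/6·1/2 = 1/6 ✓
b·c³: 1/3·1/8 + 1/3·1/8 + 1/6·1 = 1/4 ✓
b·(c∘Ac): 1/3·1/8 + 1/6·1/2 = 1/8 ✓
b·Ac²: 1/3·1/8 + 1/6·1/4 = 1/12 ✓
b·A²c: 1/6·1/4 = 1/24 ✓; 4 stages ⇒ order 4.

4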